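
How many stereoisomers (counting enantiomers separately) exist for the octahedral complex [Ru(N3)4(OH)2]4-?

The six octahedral sites form three mutually perpendicular trans pairs.
Working through the distinct placements yields 2 geometric isomers: OH trans; OH cis.
Each arrangement has an internal mirror plane or centre of symmetry, so none is chiral.

2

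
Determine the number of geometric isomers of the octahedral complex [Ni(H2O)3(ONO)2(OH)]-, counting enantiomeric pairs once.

3

In an octahedral complex each vertex has one trans partner and four cis neighbours.
Working through the distinct placements yields 3 geometric isomers: H2O mer, ONO trans; H2O mer, ONO cis; H2O fac, ONO cis.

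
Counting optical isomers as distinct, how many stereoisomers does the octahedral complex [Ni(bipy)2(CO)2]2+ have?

An octahedron has six vertices in three trans pairs; every non-trans pair is cis.
Each bipy is bidentate and must span two cis positions.
The distinct arrangements are (2 in all): CO trans; CO cis (chiral).
One of these lacks any improper symmetry element and so occurs as an enantiomeric pair, giving 2 + 1 = 3 stereoisomers in total.

3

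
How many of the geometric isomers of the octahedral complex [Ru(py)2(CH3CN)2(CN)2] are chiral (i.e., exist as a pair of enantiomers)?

In an octahedral complex each vertex has one trans partner and four cis neighbours.
There are 5 geometric isomers: py trans, CH3CN trans, CN trans; py cis, CH3CN trans, CN cis; py trans, CH3CN cis, CN cis; py cis, CH3CN cis, CN cis (chiral); py cis, CH3CN cis, CN trans.
One of these lacks any improper symmetry element and so occurs as an enantiomeric pair, giving 5 + 1 = 6 stereoisomers in total.

1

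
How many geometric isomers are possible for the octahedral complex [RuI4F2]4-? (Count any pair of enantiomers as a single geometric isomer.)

2

An octahedron has six vertices in three trans pairs; every non-trans pair is cis.
Systematic placement gives 2 geometric isomers: F trans; F cis.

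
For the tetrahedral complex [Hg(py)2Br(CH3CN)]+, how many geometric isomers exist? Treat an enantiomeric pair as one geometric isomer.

All four vertices of a tetrahedron are equivalent and mutually adjacent, so cis/trans isomerism cannot arise.
Only one geometric arrangement is possible.

1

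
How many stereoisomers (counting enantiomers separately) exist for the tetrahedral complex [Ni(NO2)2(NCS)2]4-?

1

Only one geometric arrangement is possible.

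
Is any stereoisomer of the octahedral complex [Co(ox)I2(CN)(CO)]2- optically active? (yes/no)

yes

The six octahedral sites form three mutually perpendicular trans pairs.
Each ox is bidentate and must span two cis positions.
Working through the distinct placements yields 4 geometric isomers: I cis (3 arrangements, 2 chiral); I trans.
Of these, 2 lack any improper symmetry element and so occur as enantiomeric pairs, giving 4 + 2 = 6 stereoisomers in total.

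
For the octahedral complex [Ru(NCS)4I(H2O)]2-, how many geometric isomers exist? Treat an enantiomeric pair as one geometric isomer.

Systematic placement gives 2 geometric isomers: I and H2O mutually trans; I and H2O mutually cis.

2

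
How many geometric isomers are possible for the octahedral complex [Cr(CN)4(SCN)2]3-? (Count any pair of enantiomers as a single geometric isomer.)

2

Working through the distinct placements yields 2 geometric isomers: SCN trans; SCN cis.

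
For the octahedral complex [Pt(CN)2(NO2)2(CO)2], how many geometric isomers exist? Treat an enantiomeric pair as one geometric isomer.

Systematic placement gives 5 geometric isomers: CN trans, NO2 trans, CO trans; CN trans, NO2 cis, CO cis; CN cis, NO2 trans, CO cis; CN cis, NO2 cis, CO cis (chiral); CN cis, NO2 cis, CO trans.

5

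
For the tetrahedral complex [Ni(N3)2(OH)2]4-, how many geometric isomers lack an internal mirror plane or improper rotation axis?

In a tetrahedral complex all four positions are equivalent and every pair of ligands is adjacent — there is no cis/trans distinction.
Only one geometric arrangement is possible.

0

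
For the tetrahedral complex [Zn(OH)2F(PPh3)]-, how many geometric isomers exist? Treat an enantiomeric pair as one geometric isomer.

1

Only one geometric arrangement is possible.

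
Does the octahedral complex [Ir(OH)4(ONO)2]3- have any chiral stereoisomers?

no

The six octahedral sites form three mutually perpendicular trans pairs.
There are 2 geometric isomers: ONO trans; ONO cis.
Each arrangement has an internal mirror plane or centre of symmetry, so none is chiral.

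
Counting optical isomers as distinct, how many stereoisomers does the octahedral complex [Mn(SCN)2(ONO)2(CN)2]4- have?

In an octahedral complex each vertex has one trans partner and four cis neighbours.
The distinct arrangements are (5 in all): SCN trans, ONO trans, CN trans; SCN cis, ONO cis, CN trans; SCN trans, ONO cis, CN cis; SCN cis, ONO cis, CN cis (chiral); SCN cis, ONO trans, CN cis.
One of these lacks any improper symmetry element and so occurs as an enantiomeric pair, giving 5 + 1 = 6 stereoisomers in total.

6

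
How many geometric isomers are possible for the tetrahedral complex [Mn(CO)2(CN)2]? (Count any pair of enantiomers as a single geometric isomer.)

All four vertices of a tetrahedron are equivalent and mutually adjacent, so cis/trans isomerism cannot arise.
Only one geometric arrangement is possible.

1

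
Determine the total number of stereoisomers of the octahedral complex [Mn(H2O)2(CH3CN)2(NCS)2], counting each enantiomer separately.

6

The six octahedral sites form three mutually perpendicular trans pairs.
The distinct arrangements are (5 in all): H2O trans, CH3CN trans, NCS trans; H2O cis, CH3CN trans, NCS cis; H2O cis, CH3CN cis, NCS trans; H2O cis, CH3CN cis, NCS cis (chiral); H2O trans, CH3CN cis, NCS cis.
One of these lacks any improper symmetry element and so occurs as an enantiomeric pair, giving 5 + 1 = 6 stereoisomers in total.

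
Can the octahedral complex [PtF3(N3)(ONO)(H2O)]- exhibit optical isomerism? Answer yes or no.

yes

In an octahedral complex each vertex has one trans partner and four cis neighbours.
The distinct arrangements are (4 in all): F mer (3 arrangements); F fac (chiral).
One of these lacks any improper symmetry element and so occurs as an enantiomeric pair, giving 4 + 1 = 5 stereoisomers in total.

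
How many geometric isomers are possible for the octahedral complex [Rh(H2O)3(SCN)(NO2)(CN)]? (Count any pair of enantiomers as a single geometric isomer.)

An octahedron has six vertices in three trans pairs; every non-trans pair is cis.
There are 4 geometric isomers: H2O mer (3 arrangements); H2O fac (chiral).

4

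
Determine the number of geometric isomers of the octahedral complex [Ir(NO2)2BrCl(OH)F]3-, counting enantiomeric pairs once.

9

The six octahedral sites form three mutually perpendicular trans pairs.
Exhaustive case analysis gives 9 geometric isomers.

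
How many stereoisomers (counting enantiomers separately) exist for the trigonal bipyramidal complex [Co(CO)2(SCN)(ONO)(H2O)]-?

In a trigonal bipyramid the two axial positions differ from the three equatorial ones.
Placing the ligands in turn and identifying arrangements related by rotation or reflection leaves 7 distinct geometric isomers.
Of these, 3 lack any improper symmetry element and so occur as enantiomeric pairs, giving 7 + 3 = 10 stereoisomers in total.

10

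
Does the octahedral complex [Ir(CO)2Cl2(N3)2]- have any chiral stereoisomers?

Working through the distinct placements yields 5 geometric isomers: CO trans, Cl trans, N3 trans; CO trans, Cl cis, N3 cis; CO cis, Cl cis, N3 trans; CO cis, Cl cis, N3 cis (chiral); CO cis, Cl trans, N3 cis.
One of these lacks any improper symmetry element and so occurs as an enantiomeric pair, giving 5 + 1 = 6 stereoisomers in total.

yes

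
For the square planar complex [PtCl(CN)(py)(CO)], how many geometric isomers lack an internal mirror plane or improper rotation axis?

0

In a square planar complex each vertex has one trans partner and two cis neighbours.
The distinct arrangements are (3 in all): (CN/Cl trans, CO/py trans); (CN/py trans, CO/Cl trans); (CN/CO trans, Cl/py trans).
Each arrangement has an internal mirror plane or centre of symmetry, so none is chiral.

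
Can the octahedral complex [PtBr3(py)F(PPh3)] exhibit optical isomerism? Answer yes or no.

An octahedron has six vertices in three trans pairs; every non-trans pair is cis.
The distinct arrangements are (4 in all): Br mer (3 arrangements); Br fac (chiral).
One of these lacks any improper symmetry element and so occurs as an enantiomeric pair, giving 4 + 1 = 5 stereoisomers in total.

yes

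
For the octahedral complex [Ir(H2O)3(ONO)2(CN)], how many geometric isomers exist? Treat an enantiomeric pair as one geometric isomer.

The six octahedral sites form three mutually perpendicular trans pairs.
There are 3 geometric isomers: H2O mer, ONO trans; H2O fac, ONO cis; H2O mer, ONO cis.

3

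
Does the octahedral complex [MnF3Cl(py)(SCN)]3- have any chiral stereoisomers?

The six octahedral sites form three mutually perpendicular trans pairs.
Systematic placement gives 4 geometric isomers: F mer (3 arrangements); F fac (chiral).
One of these lacks any improper symmetry element and so occurs as an enantiomeric pair, giving 4 + 1 = 5 stereoisomers in total.

yes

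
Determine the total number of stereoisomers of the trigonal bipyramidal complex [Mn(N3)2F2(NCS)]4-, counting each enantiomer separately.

6

In a trigonal bipyramid the two axial positions differ from the three equatorial ones.
Placing the ligands in turn and identifying arrangements related by rotation or reflection leaves 5 distinct geometric isomers.
One of these lacks any improper symmetry element and so occurs as an enantiomeric pair, giving 5 + 1 = 6 stereoisomers in total.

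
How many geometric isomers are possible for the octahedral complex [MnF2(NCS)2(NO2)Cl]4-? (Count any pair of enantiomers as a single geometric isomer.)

6

In an octahedral complex each vertex has one trans partner and four cis neighbours.
There are 6 geometric isomers: F cis, NCS cis (3 arrangements, 2 chiral); F cis, NCS trans; F trans, NCS cis; F trans, NCS trans.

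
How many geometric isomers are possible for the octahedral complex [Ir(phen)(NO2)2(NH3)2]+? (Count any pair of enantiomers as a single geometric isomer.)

Each phen is bidentate and must span two cis positions.
The distinct arrangements are (3 in all): NO2 cis, NH3 trans; NO2 cis, NH3 cis (chiral); NO2 trans, NH3 cis.

3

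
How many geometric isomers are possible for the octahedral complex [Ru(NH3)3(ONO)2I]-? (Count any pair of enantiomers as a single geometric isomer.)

The six octahedral sites form three mutually perpendicular trans pairs.
Working through the distinct placements yields 3 geometric isomers: NH3 mer, ONO trans; NH3 fac, ONO cis; NH3 mer, ONO cis.

3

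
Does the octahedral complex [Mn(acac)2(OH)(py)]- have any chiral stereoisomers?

yes

The six octahedral sites form three mutually perpendicular trans pairs.
Each acac is bidentate and must span two cis positions.
The distinct arrangements are (2 in all): OH and py mutually cis (chiral); OH and py mutually trans.
One of these lacks any improper symmetry element and so occurs as an enantiomeric pair, giving 2 + 1 = 3 stereoisomers in total.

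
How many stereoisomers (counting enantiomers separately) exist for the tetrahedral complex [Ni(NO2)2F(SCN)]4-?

1

Only one geometric arrangement is possible.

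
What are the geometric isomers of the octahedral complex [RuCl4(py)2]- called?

An octahedron has six vertices in three trans pairs; every non-trans pair is cis.
The distinct arrangements are (2 in all): py trans; py cis.

cis and trans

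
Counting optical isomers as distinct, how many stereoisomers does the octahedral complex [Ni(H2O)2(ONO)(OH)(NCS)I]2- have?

15

An octahedron has six vertices in three trans pairs; every non-trans pair is cis.
Placing the ligands in turn and identifying arrangements related by rotation or reflection leaves 9 distinct geometric isomers.
Of these, 6 lack any improper symmetry element and so occur as enantiomeric pairs, giving 9 + 6 = 15 stereoisomers in total.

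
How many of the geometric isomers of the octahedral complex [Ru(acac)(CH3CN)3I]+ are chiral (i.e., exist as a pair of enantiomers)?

0

The six octahedral sites form three mutually perpendicular trans pairs.
Each acac is bidentate and must span two cis positions.
Working through the distinct placements yields 2 geometric isomers: CH3CN mer; CH3CN fac.
Each arrangement has an internal mirror plane or centre of symmetry, so none is chiral.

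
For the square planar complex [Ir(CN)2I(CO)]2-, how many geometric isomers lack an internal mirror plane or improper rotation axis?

0

A square has two trans pairs of vertices; adjacent vertices are cis.
Working through the distinct placements yields 2 geometric isomers: CN cis; CN trans.
Each arrangement has an internal mirror plane or centre of symmetry, so none is chiral.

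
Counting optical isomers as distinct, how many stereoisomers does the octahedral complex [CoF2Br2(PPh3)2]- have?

In an octahedral complex each vertex has one trans partner and four cis neighbours.
There are 5 geometric isomers: F trans, Br trans, PPh3 trans; F cis, Br trans, PPh3 cis; F cis, Br cis, PPh3 trans; F cis, Br cis, PPh3 cis (chiral); F trans, Br cis, PPh3 cis.
One of these lacks any improper symmetry element and so occurs as an enantiomeric pair, giving 5 + 1 = 6 stereoisomers in total.

6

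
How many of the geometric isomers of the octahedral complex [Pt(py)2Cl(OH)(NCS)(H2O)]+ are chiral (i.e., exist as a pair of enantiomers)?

In an octahedral complex each vertex has one trans partner and four cis neighbours.
Placing the ligands in turn and identifying arrangements related by rotation or reflection leaves 9 distinct geometric isomers.
Of these, 6 lack any improper symmetry element and so occur as enantiomeric pairs, giving 9 + 6 = 15 stereoisomers in total.

6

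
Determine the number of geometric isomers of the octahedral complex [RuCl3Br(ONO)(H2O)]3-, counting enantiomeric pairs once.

4

In an octahedral complex each vertex has one trans partner and four cis neighbours.
There are 4 geometric isomers: Cl mer (3 arrangements); Cl fac (chiral).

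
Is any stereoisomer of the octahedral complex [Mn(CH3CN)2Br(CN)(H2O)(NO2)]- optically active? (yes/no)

The six octahedral sites form three mutually perpendicular trans pairs.
Systematic enumeration (placing each ligand type in turn and discarding arrangements equivalent by rotation or reflection) gives 9 geometric isomers.
Of these, 6 lack any improper symmetry element and so occur as enantiomeric pairs, giving 9 + 6 = 15 stereoisomers in total.

yes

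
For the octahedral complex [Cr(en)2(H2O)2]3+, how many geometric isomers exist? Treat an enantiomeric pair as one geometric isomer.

2

The six octahedral sites form three mutually perpendicular trans pairs.
Each en is bidentate and must span two cis positions.
There are 2 geometric isomers: H2O trans; H2O cis (chiral).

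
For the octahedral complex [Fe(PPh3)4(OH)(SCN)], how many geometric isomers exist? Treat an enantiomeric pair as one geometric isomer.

Systematic placement gives 2 geometric isomers: OH and SCN mutually cis; OH and SCN mutually trans.

2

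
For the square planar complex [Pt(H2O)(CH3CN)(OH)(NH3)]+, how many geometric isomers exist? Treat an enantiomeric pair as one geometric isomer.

There are 3 geometric isomers: (CH3CN/NH3 trans, H2O/OH trans); (CH3CN/OH trans, H2O/NH3 trans); (CH3CN/H2O trans, NH3/OH trans).

3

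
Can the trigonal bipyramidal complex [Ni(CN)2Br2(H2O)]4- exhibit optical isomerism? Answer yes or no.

yes

In a trigonal bipyramid the two axial positions differ from the three equatorial ones.
Exhaustive case analysis gives 5 geometric isomers.
One of these lacks any improper symmetry element and so occurs as an enantiomeric pair, giving 5 + 1 = 6 stereoisomers in total.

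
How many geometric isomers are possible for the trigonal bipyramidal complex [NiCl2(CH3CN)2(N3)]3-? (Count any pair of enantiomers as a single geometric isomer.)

5

In a trigonal bipyramid the two axial positions differ from the three equatorial ones.
Systematic enumeration (placing each ligand type in turn and discarding arrangements equivalent by rotation or reflection) gives 5 geometric isomers.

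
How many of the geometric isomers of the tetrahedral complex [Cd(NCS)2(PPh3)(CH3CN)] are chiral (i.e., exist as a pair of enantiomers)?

Only one geometric arrangement is possible.

0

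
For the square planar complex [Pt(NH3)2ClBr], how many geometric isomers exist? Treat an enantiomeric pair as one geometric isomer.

There are 2 geometric isomers: NH3 cis; NH3 trans.

2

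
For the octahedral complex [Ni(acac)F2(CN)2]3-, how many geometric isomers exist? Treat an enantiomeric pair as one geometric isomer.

An octahedron has six vertices in three trans pairs; every non-trans pair is cis.
Each acac is bidentate and must span two cis positions.
Working through the distinct placements yields 3 geometric isomers: F cis, CN trans; F cis, CN cis (chiral); F trans, CN cis.

3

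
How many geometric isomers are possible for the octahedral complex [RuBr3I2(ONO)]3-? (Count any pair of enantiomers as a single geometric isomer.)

3

The six octahedral sites form three mutually perpendicular trans pairs.
There are 3 geometric isomers: Br mer, I cis; Br mer, I trans; Br fac, I cis.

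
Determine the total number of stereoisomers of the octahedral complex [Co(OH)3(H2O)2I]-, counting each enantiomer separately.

In an octahedral complex each vertex has one trans partner and four cis neighbours.
There are 3 geometric isomers: OH mer, H2O trans; OH mer, H2O cis; OH fac, H2O cis.
Each arrangement has an internal mirror plane or centre of symmetry, so none is chiral.

3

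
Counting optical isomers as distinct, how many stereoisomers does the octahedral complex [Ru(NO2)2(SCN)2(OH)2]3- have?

6

In an octahedral complex each vertex has one trans partner and four cis neighbours.
Working through the distinct placements yields 5 geometric isomers: NO2 trans, SCN trans, OH trans; NO2 trans, SCN cis, OH cis; NO2 cis, SCN trans, OH cis; NO2 cis, SCN cis, OH cis (chiral); NO2 cis, SCN cis, OH trans.
One of these lacks any improper symmetry element and so occurs as an enantiomeric pair, giving 5 + 1 = 6 stereoisomers in total.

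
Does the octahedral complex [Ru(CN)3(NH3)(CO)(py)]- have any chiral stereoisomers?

yes

In an octahedral complex each vertex has one trans partner and four cis neighbours.
There are 4 geometric isomers: CN mer (3 arrangements); CN fac (chiral).
One of these lacks any improper symmetry element and so occurs as an enantiomeric pair, giving 4 + 1 = 5 stereoisomers in total.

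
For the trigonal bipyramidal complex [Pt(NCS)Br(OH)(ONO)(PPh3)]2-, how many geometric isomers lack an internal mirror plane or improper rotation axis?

10

In a trigonal bipyramid the two axial positions differ from the three equatorial ones.
Systematic enumeration (placing each ligand type in turn and discarding arrangements equivalent by rotation or reflection) gives 10 geometric isomers.
Of these, 10 lack any improper symmetry element and so occur as enantiomeric pairs, giving 10 + 10 = 20 stereoisomers in total.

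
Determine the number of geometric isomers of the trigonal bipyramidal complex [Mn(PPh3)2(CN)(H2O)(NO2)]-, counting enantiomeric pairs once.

7

A trigonal bipyramid has two axial and three equatorial sites, which are chemically inequivalent.
Systematic enumeration (placing each ligand type in turn and discarding arrangements equivalent by rotation or reflection) gives 7 geometric isomers.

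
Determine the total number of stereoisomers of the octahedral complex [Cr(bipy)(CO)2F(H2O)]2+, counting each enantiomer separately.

6

In an octahedral complex each vertex has one trans partner and four cis neighbours.
Each bipy is bidentate and must span two cis positions.
Systematic placement gives 4 geometric isomers: CO trans; CO cis (3 arrangements, 2 chiral).
Of these, 2 lack any improper symmetry element and so occur as enantiomeric pairs, giving 4 + 2 = 6 stereoisomers in total.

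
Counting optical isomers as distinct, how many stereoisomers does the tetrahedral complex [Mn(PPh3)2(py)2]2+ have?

All four vertices of a tetrahedron are equivalent and mutually adjacent, so cis/trans isomerism cannot arise.
Only one geometric arrangement is possible.

1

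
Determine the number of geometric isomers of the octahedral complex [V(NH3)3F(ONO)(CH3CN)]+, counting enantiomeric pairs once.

4

An octahedron has six vertices in three trans pairs; every non-trans pair is cis.
The distinct arrangements are (4 in all): NH3 mer (3 arrangements); NH3 fac (chiral).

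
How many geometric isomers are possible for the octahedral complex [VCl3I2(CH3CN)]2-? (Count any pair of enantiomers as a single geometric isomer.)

The six octahedral sites form three mutually perpendicular trans pairs.
Systematic placement gives 3 geometric isomers: Cl mer, I trans; Cl fac, I cis; Cl mer, I cis.

3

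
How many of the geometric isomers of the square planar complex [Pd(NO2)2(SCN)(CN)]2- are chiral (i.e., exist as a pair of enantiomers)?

0

In a square planar complex each vertex has one trans partner and two cis neighbours.
The distinct arrangements are (2 in all): NO2 cis; NO2 trans.
Each arrangement has an internal mirror plane or centre of symmetry, so none is chiral.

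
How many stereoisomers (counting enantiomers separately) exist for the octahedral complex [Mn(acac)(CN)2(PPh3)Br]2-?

An octahedron has six vertices in three trans pairs; every non-trans pair is cis.
Each acac is bidentate and must span two cis positions.
Systematic placement gives 4 geometric isomers: CN cis (3 arrangements, 2 chiral); CN trans.
Of these, 2 lack any improper symmetry element and so occur as enantiomeric pairs, giving 4 + 2 = 6 stereoisomers in total.

6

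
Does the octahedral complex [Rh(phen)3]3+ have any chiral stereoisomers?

In an octahedral complex each vertex has one trans partner and four cis neighbours.
Each phen is bidentate and must span two cis positions.
Only one geometric arrangement is possible; it has no improper symmetry element, so it exists as a pair of enantiomers (2 stereoisomers).

yes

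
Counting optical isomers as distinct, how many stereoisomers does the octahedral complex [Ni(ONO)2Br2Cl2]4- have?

An octahedron has six vertices in three trans pairs; every non-trans pair is cis.
Systematic placement gives 5 geometric isomers: ONO trans, Br trans, Cl trans; ONO cis, Br trans, Cl cis; ONO trans, Br cis, Cl cis; ONO cis, Br cis, Cl cis (chiral); ONO cis, Br cis, Cl trans.
One of these lacks any improper symmetry element and so occurs as an enantiomeric pair, giving 5 + 1 = 6 stereoisomers in total.

6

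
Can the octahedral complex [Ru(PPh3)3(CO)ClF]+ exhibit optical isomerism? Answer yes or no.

yes

The six octahedral sites form three mutually perpendicular trans pairs.
There are 4 geometric isomers: PPh3 mer (3 arrangements); PPh3 fac (chiral).
One of these lacks any improper symmetry element and so occurs as an enantiomeric pair, giving 4 + 1 = 5 stereoisomers in total.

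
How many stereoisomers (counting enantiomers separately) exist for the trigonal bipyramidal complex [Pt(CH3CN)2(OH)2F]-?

6

A trigonal bipyramid has two axial and three equatorial sites, which are chemically inequivalent.
Systematic enumeration (placing each ligand type in turn and discarding arrangements equivalent by rotation or reflection) gives 5 geometric isomers.
One of these lacks any improper symmetry element and so occurs as an enantiomeric pair, giving 5 + 1 = 6 stereoisomers in total.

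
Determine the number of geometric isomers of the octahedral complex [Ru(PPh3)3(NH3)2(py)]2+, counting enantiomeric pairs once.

3

Systematic placement gives 3 geometric isomers: PPh3 mer, NH3 trans; PPh3 fac, NH3 cis; PPh3 mer, NH3 cis.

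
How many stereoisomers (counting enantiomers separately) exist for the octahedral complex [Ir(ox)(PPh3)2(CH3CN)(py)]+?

Each ox is bidentate and must span two cis positions.
There are 4 geometric isomers: PPh3 cis (3 arrangements, 2 chiral); PPh3 trans.
Of these, 2 lack any improper symmetry element and so occur as enantiomeric pairs, giving 4 + 2 = 6 stereoisomers in total.

6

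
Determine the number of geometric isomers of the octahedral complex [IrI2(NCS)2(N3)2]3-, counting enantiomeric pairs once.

5

There are 5 geometric isomers: I trans, NCS trans, N3 trans; I trans, NCS cis, N3 cis; I cis, NCS trans, N3 cis; I cis, NCS cis, N3 cis (chiral); I cis, NCS cis, N3 trans.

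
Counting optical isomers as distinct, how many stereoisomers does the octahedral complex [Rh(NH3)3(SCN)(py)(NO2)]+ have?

There are 4 geometric isomers: NH3 mer (3 arrangements); NH3 fac (chiral).
One of these lacks any improper symmetry element and so occurs as an enantiomeric pair, giving 4 + 1 = 5 stereoisomers in total.

5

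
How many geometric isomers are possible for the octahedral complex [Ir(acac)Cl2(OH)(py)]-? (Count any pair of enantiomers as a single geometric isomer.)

4

In an octahedral complex each vertex has one trans partner and four cis neighbours.
Each acac is bidentate and must span two cis positions.
The distinct arrangements are (4 in all): Cl trans; Cl cis (3 arrangements, 2 chiral).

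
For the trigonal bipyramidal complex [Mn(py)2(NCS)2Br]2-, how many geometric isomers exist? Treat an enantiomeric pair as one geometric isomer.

5

In a trigonal bipyramid the two axial positions differ from the three equatorial ones.
Systematic enumeration (placing each ligand type in turn and discarding arrangements equivalent by rotation or reflection) gives 5 geometric isomers.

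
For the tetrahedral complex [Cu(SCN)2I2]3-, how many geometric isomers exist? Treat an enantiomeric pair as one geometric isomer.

Only one geometric arrangement is possible.

1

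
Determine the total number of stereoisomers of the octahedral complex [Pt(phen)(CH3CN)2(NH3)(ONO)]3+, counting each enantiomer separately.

An octahedron has six vertices in three trans pairs; every non-trans pair is cis.
Each phen is bidentate and must span two cis positions.
The distinct arrangements are (4 in all): CH3CN trans; CH3CN cis (3 arrangements, 2 chiral).
Of these, 2 lack any improper symmetry element and so occur as enantiomeric pairs, giving 4 + 2 = 6 stereoisomers in total.

6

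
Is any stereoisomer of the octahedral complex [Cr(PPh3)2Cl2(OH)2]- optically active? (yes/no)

An octahedron has six vertices in three trans pairs; every non-trans pair is cis.
The distinct arrangements are (5 in all): PPh3 trans, Cl trans, OH trans; PPh3 cis, Cl trans, OH cis; PPh3 trans, Cl cis, OH cis; PPh3 cis, Cl cis, OH cis (chiral); PPh3 cis, Cl cis, OH trans.
One of these lacks any improper symmetry element and so occurs as an enantiomeric pair, giving 5 + 1 = 6 stereoisomers in total.

yes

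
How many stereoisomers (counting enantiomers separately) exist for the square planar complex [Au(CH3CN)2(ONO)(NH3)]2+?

In a square planar complex each vertex has one trans partner and two cis neighbours.
The distinct arrangements are (2 in all): CH3CN cis; CH3CN trans.
Each arrangement has an internal mirror plane or centre of symmetry, so none is chiral.

2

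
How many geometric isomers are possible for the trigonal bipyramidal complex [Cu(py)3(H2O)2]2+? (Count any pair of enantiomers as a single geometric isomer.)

3

In a trigonal bipyramid the two axial positions differ from the three equatorial ones.
The distinct arrangements are (3 in all): H2O both axial; H2O one axial, one equatorial; H2O both equatorial.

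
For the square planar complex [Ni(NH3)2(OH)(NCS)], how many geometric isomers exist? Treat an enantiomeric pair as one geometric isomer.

A square has two trans pairs of vertices; adjacent vertices are cis.
The distinct arrangements are (2 in all): NH3 cis; NH3 trans.

2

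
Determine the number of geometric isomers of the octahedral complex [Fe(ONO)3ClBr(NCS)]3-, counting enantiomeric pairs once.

The six octahedral sites form three mutually perpendicular trans pairs.
Systematic placement gives 4 geometric isomers: ONO mer (3 arrangements); ONO fac (chiral).

4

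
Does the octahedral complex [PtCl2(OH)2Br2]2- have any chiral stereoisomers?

yes

Working through the distinct placements yields 5 geometric isomers: Cl trans, OH trans, Br trans; Cl cis, OH cis, Br trans; Cl cis, OH trans, Br cis; Cl cis, OH cis, Br cis (chiral); Cl trans, OH cis, Br cis.
One of these lacks any improper symmetry element and so occurs as an enantiomeric pair, giving 5 + 1 = 6 stereoisomers in total.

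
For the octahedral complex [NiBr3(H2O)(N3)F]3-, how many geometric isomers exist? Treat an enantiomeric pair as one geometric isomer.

In an octahedral complex each vertex has one trans partner and four cis neighbours.
The distinct arrangements are (4 in all): Br mer (3 arrangements); Br fac (chiral).

4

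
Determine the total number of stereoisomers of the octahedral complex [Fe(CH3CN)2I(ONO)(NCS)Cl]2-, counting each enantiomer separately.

15

In an octahedral complex each vertex has one trans partner and four cis neighbours.
Placing the ligands in turn and identifying arrangements related by rotation or reflection leaves 9 distinct geometric isomers.
Of these, 6 lack any improper symmetry element and so occur as enantiomeric pairs, giving 9 + 6 = 15 stereoisomers in total.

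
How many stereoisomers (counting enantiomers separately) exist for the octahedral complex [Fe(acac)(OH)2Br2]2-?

Each acac is bidentate and must span two cis positions.
Systematic placement gives 3 geometric isomers: OH cis, Br trans; OH cis, Br cis (chiral); OH trans, Br cis.
One of these lacks any improper symmetry element and so occurs as an enantiomeric pair, giving 3 + 1 = 4 stereoisomers in total.

4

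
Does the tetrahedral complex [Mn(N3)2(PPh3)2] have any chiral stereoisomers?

Only one geometric arrangement is possible.

no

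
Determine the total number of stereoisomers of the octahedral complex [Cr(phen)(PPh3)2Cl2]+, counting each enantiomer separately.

4

In an octahedral complex each vertex has one trans partner and four cis neighbours.
Each phen is bidentate and must span two cis positions.
Working through the distinct placements yields 3 geometric isomers: PPh3 cis, Cl trans; PPh3 cis, Cl cis (chiral); PPh3 trans, Cl cis.
One of these lacks any improper symmetry element and so occurs as an enantiomeric pair, giving 3 + 1 = 4 stereoisomers in total.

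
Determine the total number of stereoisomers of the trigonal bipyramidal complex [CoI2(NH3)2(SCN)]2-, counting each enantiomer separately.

6

In a trigonal bipyramid the two axial positions differ from the three equatorial ones.
Exhaustive case analysis gives 5 geometric isomers.
One of these lacks any improper symmetry element and so occurs as an enantiomeric pair, giving 5 + 1 = 6 stereoisomers in total.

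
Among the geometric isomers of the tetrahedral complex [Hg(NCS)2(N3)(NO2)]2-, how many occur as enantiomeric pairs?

Only one geometric arrangement is possible.

0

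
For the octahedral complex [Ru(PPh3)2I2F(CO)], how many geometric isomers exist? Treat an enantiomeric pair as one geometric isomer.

6

An octahedron has six vertices in three trans pairs; every non-trans pair is cis.
The distinct arrangements are (6 in all): PPh3 trans, I trans; PPh3 cis, I cis (3 arrangements, 2 chiral); PPh3 trans, I cis; PPh3 cis, I trans.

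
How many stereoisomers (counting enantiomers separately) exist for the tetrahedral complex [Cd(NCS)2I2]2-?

1

Only one geometric arrangement is possible.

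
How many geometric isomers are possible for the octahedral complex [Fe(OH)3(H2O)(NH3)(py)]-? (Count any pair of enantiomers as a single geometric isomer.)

4

In an octahedral complex each vertex has one trans partner and four cis neighbours.
There are 4 geometric isomers: OH mer (3 arrangements); OH fac (chiral).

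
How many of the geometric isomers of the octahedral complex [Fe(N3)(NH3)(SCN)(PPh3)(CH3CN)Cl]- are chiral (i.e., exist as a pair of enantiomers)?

The six octahedral sites form three mutually perpendicular trans pairs.
Placing the ligands in turn and identifying arrangements related by rotation or reflection leaves 15 distinct geometric isomers.
Of these, 15 lack any improper symmetry element and so occur as enantiomeric pairs, giving 15 + 15 = 30 stereoisomers in total.

15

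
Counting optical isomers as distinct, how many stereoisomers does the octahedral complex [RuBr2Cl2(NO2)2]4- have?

6

There are 5 geometric isomers: Br trans, Cl trans, NO2 trans; Br trans, Cl cis, NO2 cis; Br cis, Cl cis, NO2 trans; Br cis, Cl cis, NO2 cis (chiral); Br cis, Cl trans, NO2 cis.
One of these lacks any improper symmetry element and so occurs as an enantiomeric pair, giving 5 + 1 = 6 stereoisomers in total.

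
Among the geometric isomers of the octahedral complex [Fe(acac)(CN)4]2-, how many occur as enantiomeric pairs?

Each acac is bidentate and must span two cis positions.
Only one geometric arrangement is possible.

0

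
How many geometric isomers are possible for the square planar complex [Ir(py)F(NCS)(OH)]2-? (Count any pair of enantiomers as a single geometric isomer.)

3

A square has two trans pairs of vertices; adjacent vertices are cis.
Working through the distinct placements yields 3 geometric isomers: (F/OH trans, NCS/py trans); (F/py trans, NCS/OH trans); (F/NCS trans, OH/py trans).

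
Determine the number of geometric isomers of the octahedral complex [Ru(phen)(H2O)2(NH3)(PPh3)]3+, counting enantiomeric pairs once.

4

In an octahedral complex each vertex has one trans partner and four cis neighbours.
Each phen is bidentate and must span two cis positions.
Systematic placement gives 4 geometric isomers: H2O trans; H2O cis (3 arrangements, 2 chiral).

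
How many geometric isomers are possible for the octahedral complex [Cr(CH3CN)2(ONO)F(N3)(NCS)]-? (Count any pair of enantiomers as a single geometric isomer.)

Exhaustive case analysis gives 9 geometric isomers.

9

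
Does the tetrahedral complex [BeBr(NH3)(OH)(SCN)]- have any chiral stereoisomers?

In a tetrahedral complex all four positions are equivalent and every pair of ligands is adjacent — there is no cis/trans distinction.
Only one geometric arrangement is possible; it has no improper symmetry element, so it exists as a pair of enantiomers (2 stereoisomers).

yes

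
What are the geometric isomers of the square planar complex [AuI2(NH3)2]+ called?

A square has two trans pairs of vertices; adjacent vertices are cis.
Systematic placement gives 2 geometric isomers: I cis; I trans.

cis and trans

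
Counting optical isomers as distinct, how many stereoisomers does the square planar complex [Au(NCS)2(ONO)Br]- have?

In a square planar complex each vertex has one trans partner and two cis neighbours.
Working through the distinct placements yields 2 geometric isomers: NCS cis; NCS trans.
Each arrangement has an internal mirror plane or centre of symmetry, so none is chiral.

2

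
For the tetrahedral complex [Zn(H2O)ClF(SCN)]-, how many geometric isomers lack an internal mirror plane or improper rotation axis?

1

Only one geometric arrangement is possible; it has no improper symmetry element, so it exists as a pair of enantiomers (2 stereoisomers).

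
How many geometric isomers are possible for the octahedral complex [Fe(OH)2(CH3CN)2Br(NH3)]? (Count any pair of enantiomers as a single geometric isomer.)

In an octahedral complex each vertex has one trans partner and four cis neighbours.
The distinct arrangements are (6 in all): OH trans, CH3CN cis; OH cis, CH3CN cis (3 arrangements, 2 chiral); OH trans, CH3CN trans; OH cis, CH3CN trans.

6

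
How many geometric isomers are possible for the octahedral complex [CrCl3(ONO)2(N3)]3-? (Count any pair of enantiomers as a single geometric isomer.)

3

There are 3 geometric isomers: Cl mer, ONO trans; Cl mer, ONO cis; Cl fac, ONO cis.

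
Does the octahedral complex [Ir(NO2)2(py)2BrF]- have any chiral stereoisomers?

yes

An octahedron has six vertices in three trans pairs; every non-trans pair is cis.
Systematic placement gives 6 geometric isomers: NO2 trans, py trans; NO2 cis, py cis (3 arrangements, 2 chiral); NO2 cis, py trans; NO2 trans, py cis.
Of these, 2 lack any improper symmetry element and so occur as enantiomeric pairs, giving 6 + 2 = 8 stereoisomers in total.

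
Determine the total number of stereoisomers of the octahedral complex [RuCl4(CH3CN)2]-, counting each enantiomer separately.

2

In an octahedral complex each vertex has one trans partner and four cis neighbours.
The distinct arrangements are (2 in all): CH3CN trans; CH3CN cis.
Each arrangement has an internal mirror plane or centre of symmetry, so none is chiral.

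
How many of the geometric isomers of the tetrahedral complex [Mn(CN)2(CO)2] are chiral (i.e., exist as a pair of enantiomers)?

In a tetrahedral complex all four positions are equivalent and every pair of ligands is adjacent — there is no cis/trans distinction.
Only one geometric arrangement is possible.

0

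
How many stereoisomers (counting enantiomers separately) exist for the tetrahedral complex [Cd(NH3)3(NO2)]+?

1

All four vertices of a tetrahedron are equivalent and mutually adjacent, so cis/trans isomerism cannot arise.
Only one geometric arrangement is possible.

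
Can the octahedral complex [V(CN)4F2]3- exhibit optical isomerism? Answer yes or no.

The six octahedral sites form three mutually perpendicular trans pairs.
Working through the distinct placements yields 2 geometric isomers: F trans; F cis.
Each arrangement has an internal mirror plane or centre of symmetry, so none is chiral.

no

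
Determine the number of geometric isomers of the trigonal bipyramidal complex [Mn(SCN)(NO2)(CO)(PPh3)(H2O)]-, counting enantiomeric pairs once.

10

Systematic enumeration (placing each ligand type in turn and discarding arrangements equivalent by rotation or reflection) gives 10 geometric isomers.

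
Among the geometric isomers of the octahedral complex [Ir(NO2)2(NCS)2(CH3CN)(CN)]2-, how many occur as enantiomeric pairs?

2

The distinct arrangements are (6 in all): NO2 trans, NCS trans; NO2 cis, NCS cis (3 arrangements, 2 chiral); NO2 trans, NCS cis; NO2 cis, NCS trans.
Of these, 2 lack any improper symmetry element and so occur as enantiomeric pairs, giving 6 + 2 = 8 stereoisomers in total.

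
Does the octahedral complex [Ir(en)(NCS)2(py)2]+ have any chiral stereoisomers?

Each en is bidentate and must span two cis positions.
The distinct arrangements are (3 in all): NCS trans, py cis; NCS cis, py trans; NCS cis, py cis (chiral).
One of these lacks any improper symmetry element and so occurs as an enantiomeric pair, giving 3 + 1 = 4 stereoisomers in total.

yes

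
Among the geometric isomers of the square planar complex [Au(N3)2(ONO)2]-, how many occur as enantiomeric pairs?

0

There are 2 geometric isomers: N3 cis; N3 trans.
Each arrangement has an internal mirror plane or centre of symmetry, so none is chiral.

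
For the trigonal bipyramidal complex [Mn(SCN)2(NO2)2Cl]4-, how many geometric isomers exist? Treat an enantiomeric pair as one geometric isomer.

A trigonal bipyramid has two axial and three equatorial sites, which are chemically inequivalent.
Exhaustive case analysis gives 5 geometric isomers.

5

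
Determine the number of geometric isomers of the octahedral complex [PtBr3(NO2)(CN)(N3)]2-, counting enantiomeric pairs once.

In an octahedral complex each vertex has one trans partner and four cis neighbours.
The distinct arrangements are (4 in all): Br mer (3 arrangements); Br fac (chiral).

4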